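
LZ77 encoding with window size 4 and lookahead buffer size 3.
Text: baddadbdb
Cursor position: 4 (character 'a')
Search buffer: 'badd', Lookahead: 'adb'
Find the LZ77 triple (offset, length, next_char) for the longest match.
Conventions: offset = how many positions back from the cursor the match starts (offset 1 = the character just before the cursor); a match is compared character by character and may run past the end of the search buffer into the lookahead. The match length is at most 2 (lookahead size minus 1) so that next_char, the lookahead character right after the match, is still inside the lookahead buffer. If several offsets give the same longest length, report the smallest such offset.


Try each offset into the search buffer:
  offset=1 (pos 3, char 'd'): match length 0
  offset=2 (pos 2, char 'd'): match length 0
  offset=3 (pos 1, char 'a'): match length 2
  offset=4 (pos 0, char 'b'): match length 0
Longest match has length 2 at offset 3.
next_char = character at position 4 + 2 = 6 -> 'b'

Best match: offset=3, length=2 (matching 'ad' starting at position 1)
LZ77 triple: (3, 2, 'b')


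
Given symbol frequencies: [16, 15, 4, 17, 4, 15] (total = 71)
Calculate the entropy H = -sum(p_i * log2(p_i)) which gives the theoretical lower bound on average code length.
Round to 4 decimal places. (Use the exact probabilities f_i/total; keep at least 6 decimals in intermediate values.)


Per-symbol terms -p_i * log2(p_i) with p_i = f_i/71:
  p = 16/71 = 0.225352: log2(p) = -2.149747, -p*log2(p) = 0.484450
  p = 15/71 = 0.211268: log2(p) = -2.242857, -p*log2(p) = 0.473843
  p = 4/71 = 0.056338: log2(p) = -4.149747, -p*log2(p) = 0.233789
  p = 17/71 = 0.239437: log2(p) = -2.062284, -p*log2(p) = 0.493786
  p = 4/71 = 0.056338: log2(p) = -4.149747, -p*log2(p) = 0.233789
  p = 15/71 = 0.211268: log2(p) = -2.242857, -p*log2(p) = 0.473843
H = 0.484450 + 0.473843 + 0.233789 + 0.493786 + 0.233789 + 0.473843 = 2.393500

H = 2.3935 bits/symbol


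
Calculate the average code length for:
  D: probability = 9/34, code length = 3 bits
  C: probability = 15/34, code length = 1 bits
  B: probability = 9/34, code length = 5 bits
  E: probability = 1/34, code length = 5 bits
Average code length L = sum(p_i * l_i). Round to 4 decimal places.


Weighted contributions p_i * l_i:
  D: (9/34) * 3 = 27/34
  C: (15/34) * 1 = 15/34
  B: (9/34) * 5 = 45/34
  E: (1/34) * 5 = 5/34
Sum = (27 + 15 + 45 + 5)/34 = 92/34

L = 92/34 = 2.7059 bits/symbol


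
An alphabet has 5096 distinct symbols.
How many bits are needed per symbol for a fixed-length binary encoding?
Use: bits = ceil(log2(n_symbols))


log2(5096) = 12.3151
Bracket: 2^12 = 4096 < 5096 <= 2^13 = 8192
So ceil(log2(5096)) = 13

bits = ceil(log2(5096)) = ceil(12.3151) = 13 bits


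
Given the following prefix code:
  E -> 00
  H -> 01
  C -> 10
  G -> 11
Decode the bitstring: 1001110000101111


Decoding step by step:
Bits 10 -> C
Bits 01 -> H
Bits 11 -> G
Bits 00 -> E
Bits 00 -> E
Bits 10 -> C
Bits 11 -> G
Bits 11 -> G


Decoded message: CHGEECGG


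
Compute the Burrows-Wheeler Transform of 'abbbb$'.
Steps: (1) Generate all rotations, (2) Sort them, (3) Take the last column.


Rotations (sorted):
  0: $abbbb -> last char: b
  1: abbbb$ -> last char: $
  2: b$abbb -> last char: b
  3: bb$abb -> last char: b
  4: bbb$ab -> last char: b
  5: bbbb$a -> last char: a


BWT = b$bbba


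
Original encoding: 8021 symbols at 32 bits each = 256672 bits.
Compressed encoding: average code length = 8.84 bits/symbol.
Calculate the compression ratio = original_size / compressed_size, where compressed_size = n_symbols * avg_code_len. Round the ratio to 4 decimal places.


original_size = n_symbols * orig_bits = 8021 * 32 = 256672 bits
compressed_size = n_symbols * avg_code_len = 8021 * 8.84 = 70905.64 bits
ratio = original_size / compressed_size = 256672 / 70905.64 = 3.6199

Compression ratio = 3.6199


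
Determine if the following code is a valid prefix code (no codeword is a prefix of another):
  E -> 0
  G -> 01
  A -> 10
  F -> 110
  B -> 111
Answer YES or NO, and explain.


Checking each pair (does one codeword prefix another?):
  E='0' vs G='01': prefix -- VIOLATION

NO -- this is NOT a valid prefix code. E (0) is a prefix of G (01).


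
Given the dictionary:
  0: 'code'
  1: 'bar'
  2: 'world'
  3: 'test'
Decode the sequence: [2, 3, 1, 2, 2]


Look up each index in the dictionary:
  2 -> 'world'
  3 -> 'test'
  1 -> 'bar'
  2 -> 'world'
  2 -> 'world'

Decoded: "world test bar world world"


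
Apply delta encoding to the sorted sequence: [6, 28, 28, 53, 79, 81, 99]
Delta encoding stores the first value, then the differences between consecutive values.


First value: 6
Deltas:
  28 - 6 = 22
  28 - 28 = 0
  53 - 28 = 25
  79 - 53 = 26
  81 - 79 = 2
  99 - 81 = 18


Delta encoded: [6, 22, 0, 25, 26, 2, 18]


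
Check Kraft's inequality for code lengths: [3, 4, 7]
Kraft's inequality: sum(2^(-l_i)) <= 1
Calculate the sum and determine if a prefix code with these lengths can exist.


Sum = 2^(-3) + 2^(-4) + 2^(-7)
    = 0.125 + 0.0625 + 0.0078125
    = 25/128 = 0.1953125
Since 0.1953125 <= 1, Kraft's inequality IS satisfied.
A prefix code with these lengths CAN exist.

Kraft sum = 0.1953125. Satisfied.


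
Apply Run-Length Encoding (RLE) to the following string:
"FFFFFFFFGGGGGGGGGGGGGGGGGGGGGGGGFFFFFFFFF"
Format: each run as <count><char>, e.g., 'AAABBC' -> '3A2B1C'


Scanning runs left to right:
  i=0: run of 'F' x 8 -> '8F'
  i=8: run of 'G' x 24 -> '24G'
  i=32: run of 'F' x 9 -> '9F'

RLE = 8F24G9F


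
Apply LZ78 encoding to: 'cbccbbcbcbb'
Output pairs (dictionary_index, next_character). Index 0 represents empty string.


LZ78 encoding steps:
Dictionary: {0: ''}
Step 1: w='' (idx 0), next='c' -> output (0, 'c'), add 'c' as idx 1
Step 2: w='' (idx 0), next='b' -> output (0, 'b'), add 'b' as idx 2
Step 3: w='c' (idx 1), next='c' -> output (1, 'c'), add 'cc' as idx 3
Step 4: w='b' (idx 2), next='b' -> output (2, 'b'), add 'bb' as idx 4
Step 5: w='c' (idx 1), next='b' -> output (1, 'b'), add 'cb' as idx 5
Step 6: w='cb' (idx 5), next='b' -> output (5, 'b'), add 'cbb' as idx 6


Encoded: [(0, 'c'), (0, 'b'), (1, 'c'), (2, 'b'), (1, 'b'), (5, 'b')]


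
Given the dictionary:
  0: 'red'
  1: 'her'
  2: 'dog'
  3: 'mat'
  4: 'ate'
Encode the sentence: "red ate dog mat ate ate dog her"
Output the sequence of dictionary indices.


Look up each word in the dictionary:
  'red' -> 0
  'ate' -> 4
  'dog' -> 2
  'mat' -> 3
  'ate' -> 4
  'ate' -> 4
  'dog' -> 2
  'her' -> 1

Encoded: [0, 4, 2, 3, 4, 4, 2, 1]


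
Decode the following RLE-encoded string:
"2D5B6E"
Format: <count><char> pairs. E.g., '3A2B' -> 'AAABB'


Expanding each <count><char> pair:
  2D -> 'DD'
  5B -> 'BBBBB'
  6E -> 'EEEEEE'

Decoded = DDBBBBBEEEEEE


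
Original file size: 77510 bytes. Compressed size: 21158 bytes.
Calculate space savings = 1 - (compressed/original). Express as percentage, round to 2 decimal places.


ratio = compressed/original = 21158/77510 = 0.272971
savings = 1 - ratio = 1 - 0.272971 = 0.727029
as a percentage: 0.727029 * 100 = 72.7%

Space savings = 1 - 21158/77510 = 72.7%


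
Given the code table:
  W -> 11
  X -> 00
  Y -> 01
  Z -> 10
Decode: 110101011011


Decoding:
11 -> W
01 -> Y
01 -> Y
01 -> Y
10 -> Z
11 -> W


Result: WYYYZW


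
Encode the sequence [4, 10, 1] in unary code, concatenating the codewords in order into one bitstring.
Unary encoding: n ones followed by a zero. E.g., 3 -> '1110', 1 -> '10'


Encode each number as n ones followed by a terminating 0:
  4 -> 11110 (5 bits)
  10 -> 11111111110 (11 bits)
  1 -> 10 (2 bits)
Total length = 5 + 11 + 2 = 18 bits.

Unary([4, 10, 1]) = 111101111111111010 (18 bits)


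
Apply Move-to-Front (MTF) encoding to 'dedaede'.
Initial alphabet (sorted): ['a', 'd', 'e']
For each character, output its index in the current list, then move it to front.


MTF encoding:
'd': index 1 in ['a', 'd', 'e'] -> ['d', 'a', 'e']
'e': index 2 in ['d', 'a', 'e'] -> ['e', 'd', 'a']
'd': index 1 in ['e', 'd', 'a'] -> ['d', 'e', 'a']
'a': index 2 in ['d', 'e', 'a'] -> ['a', 'd', 'e']
'e': index 2 in ['a', 'd', 'e'] -> ['e', 'a', 'd']
'd': index 2 in ['e', 'a', 'd'] -> ['d', 'e', 'a']
'e': index 1 in ['d', 'e', 'a'] -> ['e', 'd', 'a']


Output: [1, 2, 1, 2, 2, 2, 1]


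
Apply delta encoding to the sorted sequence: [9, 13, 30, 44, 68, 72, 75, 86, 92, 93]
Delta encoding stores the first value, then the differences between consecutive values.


First value: 9
Deltas:
  13 - 9 = 4
  30 - 13 = 17
  44 - 30 = 14
  68 - 44 = 24
  72 - 68 = 4
  75 - 72 = 3
  86 - 75 = 11
  92 - 86 = 6
  93 - 92 = 1


Delta encoded: [9, 4, 17, 14, 24, 4, 3, 11, 6, 1]


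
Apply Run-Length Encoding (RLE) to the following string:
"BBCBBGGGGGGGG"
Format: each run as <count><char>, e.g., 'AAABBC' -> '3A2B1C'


Scanning runs left to right:
  i=0: run of 'B' x 2 -> '2B'
  i=2: run of 'C' x 1 -> '1C'
  i=3: run of 'B' x 2 -> '2B'
  i=5: run of 'G' x 8 -> '8G'

RLE = 2B1C2B8G


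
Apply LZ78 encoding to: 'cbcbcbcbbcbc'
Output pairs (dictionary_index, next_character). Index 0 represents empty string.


LZ78 encoding steps:
Dictionary: {0: ''}
Step 1: w='' (idx 0), next='c' -> output (0, 'c'), add 'c' as idx 1
Step 2: w='' (idx 0), next='b' -> output (0, 'b'), add 'b' as idx 2
Step 3: w='c' (idx 1), next='b' -> output (1, 'b'), add 'cb' as idx 3
Step 4: w='cb' (idx 3), next='c' -> output (3, 'c'), add 'cbc' as idx 4
Step 5: w='b' (idx 2), next='b' -> output (2, 'b'), add 'bb' as idx 5
Step 6: w='cbc' (idx 4), end of input -> output (4, '')


Encoded: [(0, 'c'), (0, 'b'), (1, 'b'), (3, 'c'), (2, 'b'), (4, '')]


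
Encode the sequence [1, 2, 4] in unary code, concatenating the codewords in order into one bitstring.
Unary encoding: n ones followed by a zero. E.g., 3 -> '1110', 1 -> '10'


Encode each number as n ones followed by a terminating 0:
  1 -> 10 (2 bits)
  2 -> 110 (3 bits)
  4 -> 11110 (5 bits)
Total length = 2 + 3 + 5 = 10 bits.

Unary([1, 2, 4]) = 1011011110 (10 bits)


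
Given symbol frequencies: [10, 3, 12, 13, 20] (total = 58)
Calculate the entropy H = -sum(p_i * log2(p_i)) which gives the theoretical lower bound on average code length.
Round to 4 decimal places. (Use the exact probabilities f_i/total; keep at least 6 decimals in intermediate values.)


Per-symbol terms -p_i * log2(p_i) with p_i = f_i/58:
  p = 10/58 = 0.172414: log2(p) = -2.536053, -p*log2(p) = 0.437251
  p = 3/58 = 0.051724: log2(p) = -4.273018, -p*log2(p) = 0.221018
  p = 12/58 = 0.206897: log2(p) = -2.273018, -p*log2(p) = 0.470280
  p = 13/58 = 0.224138: log2(p) = -2.157541, -p*log2(p) = 0.483587
  p = 20/58 = 0.344828: log2(p) = -1.536053, -p*log2(p) = 0.529673
H = 0.437251 + 0.221018 + 0.470280 + 0.483587 + 0.529673 = 2.141809

H = 2.1418 bits/symbol


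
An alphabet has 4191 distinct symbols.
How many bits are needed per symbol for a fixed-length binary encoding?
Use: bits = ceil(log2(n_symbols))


log2(4191) = 12.0331
Bracket: 2^12 = 4096 < 4191 <= 2^13 = 8192
So ceil(log2(4191)) = 13

bits = ceil(log2(4191)) = ceil(12.0331) = 13 bits


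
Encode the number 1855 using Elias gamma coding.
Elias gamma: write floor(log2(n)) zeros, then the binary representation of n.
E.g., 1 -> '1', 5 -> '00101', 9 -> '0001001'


num_bits = floor(log2(1855)) + 1 = 11
leading_zeros = num_bits - 1 = 10
binary(1855) = 11100111111

Elias gamma(1855) = '0000000000' + '11100111111' = 000000000011100111111 (21 bits)


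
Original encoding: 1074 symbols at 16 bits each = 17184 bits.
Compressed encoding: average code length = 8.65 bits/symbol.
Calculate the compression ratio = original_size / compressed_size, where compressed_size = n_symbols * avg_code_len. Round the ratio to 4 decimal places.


original_size = n_symbols * orig_bits = 1074 * 16 = 17184 bits
compressed_size = n_symbols * avg_code_len = 1074 * 8.65 = 9290.1 bits
ratio = original_size / compressed_size = 17184 / 9290.1 = 1.8497

Compression ratio = 1.8497


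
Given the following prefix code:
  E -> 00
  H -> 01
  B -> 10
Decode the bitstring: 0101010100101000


Decoding step by step:
Bits 01 -> H
Bits 01 -> H
Bits 01 -> H
Bits 01 -> H
Bits 00 -> E
Bits 10 -> B
Bits 10 -> B
Bits 00 -> E


Decoded message: HHHHEBBE


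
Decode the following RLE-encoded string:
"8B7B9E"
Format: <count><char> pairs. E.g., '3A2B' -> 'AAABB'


Expanding each <count><char> pair:
  8B -> 'BBBBBBBB'
  7B -> 'BBBBBBB'
  9E -> 'EEEEEEEEE'

Decoded = BBBBBBBBBBBBBBBEEEEEEEEE


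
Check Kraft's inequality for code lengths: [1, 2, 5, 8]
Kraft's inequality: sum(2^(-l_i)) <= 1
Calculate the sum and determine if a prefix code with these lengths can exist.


Sum = 2^(-1) + 2^(-2) + 2^(-5) + 2^(-8)
    = 0.5 + 0.25 + 0.03125 + 0.00390625
    = 201/256 = 0.78515625
Since 0.78515625 <= 1, Kraft's inequality IS satisfied.
A prefix code with these lengths CAN exist.

Kraft sum = 0.78515625. Satisfied.


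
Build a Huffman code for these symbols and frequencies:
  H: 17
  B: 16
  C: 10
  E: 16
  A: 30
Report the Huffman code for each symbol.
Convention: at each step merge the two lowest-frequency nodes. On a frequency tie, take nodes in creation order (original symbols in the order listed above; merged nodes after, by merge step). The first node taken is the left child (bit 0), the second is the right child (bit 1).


Huffman tree construction:
Step 1: Merge C(10) + B(16) = 26
Step 2: Merge E(16) + H(17) = 33
Step 3: Merge (C+B)(26) + A(30) = 56
Step 4: Merge (E+H)(33) + ((C+B)+A)(56) = 89
Read each symbol's code off the tree from the root (left child = 0, right child = 1).

Codes:
  H: 01 (length 2)
  B: 101 (length 3)
  C: 100 (length 3)
  E: 00 (length 2)
  A: 11 (length 2)
Average code length: 204/89 = 2.2921 bits/symbol


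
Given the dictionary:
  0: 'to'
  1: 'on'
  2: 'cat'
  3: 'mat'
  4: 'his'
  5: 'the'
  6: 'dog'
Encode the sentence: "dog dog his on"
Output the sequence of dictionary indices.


Look up each word in the dictionary:
  'dog' -> 6
  'dog' -> 6
  'his' -> 4
  'on' -> 1

Encoded: [6, 6, 4, 1]


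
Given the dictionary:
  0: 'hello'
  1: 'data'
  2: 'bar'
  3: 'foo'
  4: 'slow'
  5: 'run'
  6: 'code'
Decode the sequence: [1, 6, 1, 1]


Look up each index in the dictionary:
  1 -> 'data'
  6 -> 'code'
  1 -> 'data'
  1 -> 'data'

Decoded: "data code data data"


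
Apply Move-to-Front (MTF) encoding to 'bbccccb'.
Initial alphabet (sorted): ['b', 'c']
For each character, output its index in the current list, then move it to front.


MTF encoding:
'b': index 0 in ['b', 'c'] -> ['b', 'c']
'b': index 0 in ['b', 'c'] -> ['b', 'c']
'c': index 1 in ['b', 'c'] -> ['c', 'b']
'c': index 0 in ['c', 'b'] -> ['c', 'b']
'c': index 0 in ['c', 'b'] -> ['c', 'b']
'c': index 0 in ['c', 'b'] -> ['c', 'b']
'b': index 1 in ['c', 'b'] -> ['b', 'c']


Output: [0, 0, 1, 0, 0, 0, 1]


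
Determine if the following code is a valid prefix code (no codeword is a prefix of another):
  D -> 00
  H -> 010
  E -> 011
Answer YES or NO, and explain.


Checking each pair (does one codeword prefix another?):
  D='00' vs H='010': no prefix
  D='00' vs E='011': no prefix
  H='010' vs D='00': no prefix
  H='010' vs E='011': no prefix
  E='011' vs D='00': no prefix
  E='011' vs H='010': no prefix
No violation found over all pairs.

YES -- this is a valid prefix code. No codeword is a prefix of any other codeword.


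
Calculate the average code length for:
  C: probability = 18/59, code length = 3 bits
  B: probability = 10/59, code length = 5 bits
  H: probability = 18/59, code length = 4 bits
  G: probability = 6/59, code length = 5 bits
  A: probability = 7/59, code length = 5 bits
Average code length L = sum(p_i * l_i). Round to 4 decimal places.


Weighted contributions p_i * l_i:
  C: (18/59) * 3 = 54/59
  B: (10/59) * 5 = 50/59
  H: (18/59) * 4 = 72/59
  G: (6/59) * 5 = 30/59
  A: (7/59) * 5 = 35/59
Sum = (54 + 50 + 72 + 30 + 35)/59 = 241/59

L = 241/59 = 4.0847 bits/symbol


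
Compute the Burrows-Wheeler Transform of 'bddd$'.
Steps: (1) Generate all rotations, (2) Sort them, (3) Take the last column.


Rotations (sorted):
  0: $bddd -> last char: d
  1: bddd$ -> last char: $
  2: d$bdd -> last char: d
  3: dd$bd -> last char: d
  4: ddd$b -> last char: b


BWT = d$ddb


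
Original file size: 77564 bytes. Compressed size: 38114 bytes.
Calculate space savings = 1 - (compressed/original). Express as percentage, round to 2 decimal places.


ratio = compressed/original = 38114/77564 = 0.491388
savings = 1 - ratio = 1 - 0.491388 = 0.508612
as a percentage: 0.508612 * 100 = 50.86%

Space savings = 1 - 38114/77564 = 50.86%


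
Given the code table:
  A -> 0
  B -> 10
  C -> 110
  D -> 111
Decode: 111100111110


Decoding:
111 -> D
10 -> B
0 -> A
111 -> D
110 -> C


Result: DBADC


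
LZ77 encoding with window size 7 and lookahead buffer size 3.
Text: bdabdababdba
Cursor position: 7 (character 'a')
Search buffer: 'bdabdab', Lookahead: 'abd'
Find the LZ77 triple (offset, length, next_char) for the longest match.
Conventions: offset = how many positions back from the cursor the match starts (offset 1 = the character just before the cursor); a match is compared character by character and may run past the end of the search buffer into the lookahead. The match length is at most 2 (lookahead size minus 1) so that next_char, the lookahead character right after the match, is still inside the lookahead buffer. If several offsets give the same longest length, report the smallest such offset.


Try each offset into the search buffer:
  offset=1 (pos 6, char 'b'): match length 0
  offset=2 (pos 5, char 'a'): match length 2
  offset=3 (pos 4, char 'd'): match length 0
  offset=4 (pos 3, char 'b'): match length 0
  offset=5 (pos 2, char 'a'): match length 2
  offset=6 (pos 1, char 'd'): match length 0
  offset=7 (pos 0, char 'b'): match length 0
Longest match has length 2, found at offsets 2, 5; take the smallest, offset 2.
next_char = character at position 7 + 2 = 9 -> 'd'

Best match: offset=2, length=2 (matching 'ab' starting at position 5)
LZ77 triple: (2, 2, 'd')


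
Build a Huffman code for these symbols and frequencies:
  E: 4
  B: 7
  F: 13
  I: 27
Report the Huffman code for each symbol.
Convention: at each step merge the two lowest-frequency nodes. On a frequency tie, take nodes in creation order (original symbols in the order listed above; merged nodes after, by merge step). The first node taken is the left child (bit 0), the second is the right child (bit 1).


Huffman tree construction:
Step 1: Merge E(4) + B(7) = 11
Step 2: Merge (E+B)(11) + F(13) = 24
Step 3: Merge ((E+B)+F)(24) + I(27) = 51
Read each symbol's code off the tree from the root (left child = 0, right child = 1).

Codes:
  E: 000 (length 3)
  B: 001 (length 3)
  F: 01 (length 2)
  I: 1 (length 1)
Average code length: 86/51 = 1.6863 bits/symbol


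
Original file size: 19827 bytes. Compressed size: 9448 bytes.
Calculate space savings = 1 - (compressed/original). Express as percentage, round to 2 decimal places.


ratio = compressed/original = 9448/19827 = 0.476522
savings = 1 - ratio = 1 - 0.476522 = 0.523478
as a percentage: 0.523478 * 100 = 52.35%

Space savings = 1 - 9448/19827 = 52.35%


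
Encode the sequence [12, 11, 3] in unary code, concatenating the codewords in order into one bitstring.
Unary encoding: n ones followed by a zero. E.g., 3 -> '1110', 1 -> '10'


Encode each number as n ones followed by a terminating 0:
  12 -> 1111111111110 (13 bits)
  11 -> 111111111110 (12 bits)
  3 -> 1110 (4 bits)
Total length = 13 + 12 + 4 = 29 bits.

Unary([12, 11, 3]) = 11111111111101111111111101110 (29 bits)


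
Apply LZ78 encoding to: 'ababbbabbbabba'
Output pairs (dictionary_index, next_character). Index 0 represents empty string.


LZ78 encoding steps:
Dictionary: {0: ''}
Step 1: w='' (idx 0), next='a' -> output (0, 'a'), add 'a' as idx 1
Step 2: w='' (idx 0), next='b' -> output (0, 'b'), add 'b' as idx 2
Step 3: w='a' (idx 1), next='b' -> output (1, 'b'), add 'ab' as idx 3
Step 4: w='b' (idx 2), next='b' -> output (2, 'b'), add 'bb' as idx 4
Step 5: w='ab' (idx 3), next='b' -> output (3, 'b'), add 'abb' as idx 5
Step 6: w='b' (idx 2), next='a' -> output (2, 'a'), add 'ba' as idx 6
Step 7: w='bb' (idx 4), next='a' -> output (4, 'a'), add 'bba' as idx 7


Encoded: [(0, 'a'), (0, 'b'), (1, 'b'), (2, 'b'), (3, 'b'), (2, 'a'), (4, 'a')]


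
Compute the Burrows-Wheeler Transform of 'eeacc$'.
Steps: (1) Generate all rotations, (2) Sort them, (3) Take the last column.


Rotations (sorted):
  0: $eeacc -> last char: c
  1: acc$ee -> last char: e
  2: c$eeac -> last char: c
  3: cc$eea -> last char: a
  4: eacc$e -> last char: e
  5: eeacc$ -> last char: $


BWT = cecae$


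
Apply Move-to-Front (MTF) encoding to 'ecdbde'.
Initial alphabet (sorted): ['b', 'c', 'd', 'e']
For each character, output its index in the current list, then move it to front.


MTF encoding:
'e': index 3 in ['b', 'c', 'd', 'e'] -> ['e', 'b', 'c', 'd']
'c': index 2 in ['e', 'b', 'c', 'd'] -> ['c', 'e', 'b', 'd']
'd': index 3 in ['c', 'e', 'b', 'd'] -> ['d', 'c', 'e', 'b']
'b': index 3 in ['d', 'c', 'e', 'b'] -> ['b', 'd', 'c', 'e']
'd': index 1 in ['b', 'd', 'c', 'e'] -> ['d', 'b', 'c', 'e']
'e': index 3 in ['d', 'b', 'c', 'e'] -> ['e', 'd', 'b', 'c']


Output: [3, 2, 3, 3, 1, 3]


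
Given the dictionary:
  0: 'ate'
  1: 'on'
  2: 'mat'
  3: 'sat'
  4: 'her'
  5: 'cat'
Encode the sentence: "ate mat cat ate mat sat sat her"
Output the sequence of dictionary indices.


Look up each word in the dictionary:
  'ate' -> 0
  'mat' -> 2
  'cat' -> 5
  'ate' -> 0
  'mat' -> 2
  'sat' -> 3
  'sat' -> 3
  'her' -> 4

Encoded: [0, 2, 5, 0, 2, 3, 3, 4]


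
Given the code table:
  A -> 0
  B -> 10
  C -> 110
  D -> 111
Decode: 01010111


Decoding:
0 -> A
10 -> B
10 -> B
111 -> D


Result: ABBD


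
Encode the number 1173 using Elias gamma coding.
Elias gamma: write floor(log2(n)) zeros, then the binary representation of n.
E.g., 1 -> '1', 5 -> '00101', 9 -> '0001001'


num_bits = floor(log2(1173)) + 1 = 11
leading_zeros = num_bits - 1 = 10
binary(1173) = 10010010101

Elias gamma(1173) = '0000000000' + '10010010101' = 000000000010010010101 (21 bits)


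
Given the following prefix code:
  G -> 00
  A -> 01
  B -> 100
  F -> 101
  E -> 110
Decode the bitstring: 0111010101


Decoding step by step:
Bits 01 -> A
Bits 110 -> E
Bits 101 -> F
Bits 01 -> A


Decoded message: AEFA


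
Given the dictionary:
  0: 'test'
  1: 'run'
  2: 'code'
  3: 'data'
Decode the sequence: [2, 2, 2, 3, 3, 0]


Look up each index in the dictionary:
  2 -> 'code'
  2 -> 'code'
  2 -> 'code'
  3 -> 'data'
  3 -> 'data'
  0 -> 'test'

Decoded: "code code code data data test"


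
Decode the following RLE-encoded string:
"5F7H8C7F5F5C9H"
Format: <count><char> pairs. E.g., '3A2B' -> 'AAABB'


Expanding each <count><char> pair:
  5F -> 'FFFFF'
  7H -> 'HHHHHHH'
  8C -> 'CCCCCCCC'
  7F -> 'FFFFFFF'
  5F -> 'FFFFF'
  5C -> 'CCCCC'
  9H -> 'HHHHHHHHH'

Decoded = FFFFFHHHHHHHCCCCCCCCFFFFFFFFFFFFCCCCCHHHHHHHHH


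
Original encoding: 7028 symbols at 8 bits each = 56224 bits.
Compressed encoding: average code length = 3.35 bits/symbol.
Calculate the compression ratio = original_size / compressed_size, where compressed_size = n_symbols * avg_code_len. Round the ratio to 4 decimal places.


original_size = n_symbols * orig_bits = 7028 * 8 = 56224 bits
compressed_size = n_symbols * avg_code_len = 7028 * 3.35 = 23543.8 bits
ratio = original_size / compressed_size = 56224 / 23543.8 = 2.3881

Compression ratio = 2.3881


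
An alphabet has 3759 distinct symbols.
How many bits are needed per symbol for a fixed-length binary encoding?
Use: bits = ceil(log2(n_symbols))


log2(3759) = 11.8761
Bracket: 2^11 = 2048 < 3759 <= 2^12 = 4096
So ceil(log2(3759)) = 12

bits = ceil(log2(3759)) = ceil(11.8761) = 12 bits


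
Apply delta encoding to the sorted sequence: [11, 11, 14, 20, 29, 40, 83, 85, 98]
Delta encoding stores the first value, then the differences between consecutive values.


First value: 11
Deltas:
  11 - 11 = 0
  14 - 11 = 3
  20 - 14 = 6
  29 - 20 = 9
  40 - 29 = 11
  83 - 40 = 43
  85 - 83 = 2
  98 - 85 = 13


Delta encoded: [11, 0, 3, 6, 9, 11, 43, 2, 13]


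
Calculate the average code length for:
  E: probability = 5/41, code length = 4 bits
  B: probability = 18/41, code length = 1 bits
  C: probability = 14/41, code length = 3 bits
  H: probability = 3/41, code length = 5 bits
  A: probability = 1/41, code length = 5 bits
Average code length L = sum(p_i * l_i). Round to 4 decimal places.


Weighted contributions p_i * l_i:
  E: (5/41) * 4 = 20/41
  B: (18/41) * 1 = 18/41
  C: (14/41) * 3 = 42/41
  H: (3/41) * 5 = 15/41
  A: (1/41) * 5 = 5/41
Sum = (20 + 18 + 42 + 15 + 5)/41 = 100/41

L = 100/41 = 2.4390 bits/symbol


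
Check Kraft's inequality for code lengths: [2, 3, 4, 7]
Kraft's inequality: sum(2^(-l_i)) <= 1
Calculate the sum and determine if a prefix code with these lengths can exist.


Sum = 2^(-2) + 2^(-3) + 2^(-4) + 2^(-7)
    = 0.25 + 0.125 + 0.0625 + 0.0078125
    = 57/128 = 0.4453125
Since 0.4453125 <= 1, Kraft's inequality IS satisfied.
A prefix code with these lengths CAN exist.

Kraft sum = 0.4453125. Satisfied.


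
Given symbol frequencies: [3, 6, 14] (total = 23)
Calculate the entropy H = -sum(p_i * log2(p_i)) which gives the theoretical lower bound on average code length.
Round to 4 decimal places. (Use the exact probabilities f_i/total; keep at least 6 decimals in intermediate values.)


Per-symbol terms -p_i * log2(p_i) with p_i = f_i/23:
  p = 3/23 = 0.130435: log2(p) = -2.938599, -p*log2(p) = 0.383296
  p = 6/23 = 0.260870: log2(p) = -1.938599, -p*log2(p) = 0.505722
  p = 14/23 = 0.608696: log2(p) = -0.716207, -p*log2(p) = 0.435952
H = 0.383296 + 0.505722 + 0.435952 = 1.324970

H = 1.325 bits/symbol


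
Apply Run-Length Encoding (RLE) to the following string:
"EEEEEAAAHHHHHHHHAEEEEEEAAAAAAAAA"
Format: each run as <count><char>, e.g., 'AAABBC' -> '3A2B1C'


Scanning runs left to right:
  i=0: run of 'E' x 5 -> '5E'
  i=5: run of 'A' x 3 -> '3A'
  i=8: run of 'H' x 8 -> '8H'
  i=16: run of 'A' x 1 -> '1A'
  i=17: run of 'E' x 6 -> '6E'
  i=23: run of 'A' x 9 -> '9A'

RLE = 5E3A8H1A6E9A


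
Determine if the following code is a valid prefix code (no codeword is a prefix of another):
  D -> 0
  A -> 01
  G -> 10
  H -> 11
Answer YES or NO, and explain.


Checking each pair (does one codeword prefix another?):
  D='0' vs A='01': prefix -- VIOLATION

NO -- this is NOT a valid prefix code. D (0) is a prefix of A (01).


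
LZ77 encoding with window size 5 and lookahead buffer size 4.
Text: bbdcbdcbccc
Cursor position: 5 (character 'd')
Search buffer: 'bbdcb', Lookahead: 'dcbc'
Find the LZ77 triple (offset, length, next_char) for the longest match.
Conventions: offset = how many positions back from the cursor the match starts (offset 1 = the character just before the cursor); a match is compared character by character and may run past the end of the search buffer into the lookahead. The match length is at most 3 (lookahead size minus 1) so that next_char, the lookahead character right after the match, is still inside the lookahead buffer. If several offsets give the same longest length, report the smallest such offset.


Try each offset into the search buffer:
  offset=1 (pos 4, char 'b'): match length 0
  offset=2 (pos 3, char 'c'): match length 0
  offset=3 (pos 2, char 'd'): match length 3
  offset=4 (pos 1, char 'b'): match length 0
  offset=5 (pos 0, char 'b'): match length 0
Longest match has length 3 at offset 3.
next_char = character at position 5 + 3 = 8 -> 'c'

Best match: offset=3, length=3 (matching 'dcb' starting at position 2)
LZ77 triple: (3, 3, 'c')


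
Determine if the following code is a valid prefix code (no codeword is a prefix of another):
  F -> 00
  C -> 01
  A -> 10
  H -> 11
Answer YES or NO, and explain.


Checking each pair (does one codeword prefix another?):
  F='00' vs C='01': no prefix
  F='00' vs A='10': no prefix
  F='00' vs H='11': no prefix
  C='01' vs F='00': no prefix
  C='01' vs A='10': no prefix
  C='01' vs H='11': no prefix
  A='10' vs F='00': no prefix
  A='10' vs C='01': no prefix
  A='10' vs H='11': no prefix
  H='11' vs F='00': no prefix
  H='11' vs C='01': no prefix
  H='11' vs A='10': no prefix
No violation found over all pairs.

YES -- this is a valid prefix code. No codeword is a prefix of any other codeword.


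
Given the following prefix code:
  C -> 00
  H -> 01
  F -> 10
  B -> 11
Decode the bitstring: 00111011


Decoding step by step:
Bits 00 -> C
Bits 11 -> B
Bits 10 -> F
Bits 11 -> B


Decoded message: CBFB


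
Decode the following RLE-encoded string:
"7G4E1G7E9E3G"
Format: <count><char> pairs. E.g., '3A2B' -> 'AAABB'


Expanding each <count><char> pair:
  7G -> 'GGGGGGG'
  4E -> 'EEEE'
  1G -> 'G'
  7E -> 'EEEEEEE'
  9E -> 'EEEEEEEEE'
  3G -> 'GGG'

Decoded = GGGGGGGEEEEGEEEEEEEEEEEEEEEEGGG


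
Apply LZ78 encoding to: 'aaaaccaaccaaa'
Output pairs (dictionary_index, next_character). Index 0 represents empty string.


LZ78 encoding steps:
Dictionary: {0: ''}
Step 1: w='' (idx 0), next='a' -> output (0, 'a'), add 'a' as idx 1
Step 2: w='a' (idx 1), next='a' -> output (1, 'a'), add 'aa' as idx 2
Step 3: w='a' (idx 1), next='c' -> output (1, 'c'), add 'ac' as idx 3
Step 4: w='' (idx 0), next='c' -> output (0, 'c'), add 'c' as idx 4
Step 5: w='aa' (idx 2), next='c' -> output (2, 'c'), add 'aac' as idx 5
Step 6: w='c' (idx 4), next='a' -> output (4, 'a'), add 'ca' as idx 6
Step 7: w='aa' (idx 2), end of input -> output (2, '')


Encoded: [(0, 'a'), (1, 'a'), (1, 'c'), (0, 'c'), (2, 'c'), (4, 'a'), (2, '')]


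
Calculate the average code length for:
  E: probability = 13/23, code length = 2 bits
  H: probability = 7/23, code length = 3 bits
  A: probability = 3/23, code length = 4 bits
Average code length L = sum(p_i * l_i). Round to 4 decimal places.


Weighted contributions p_i * l_i:
  E: (13/23) * 2 = 26/23
  H: (7/23) * 3 = 21/23
  A: (3/23) * 4 = 12/23
Sum = (26 + 21 + 12)/23 = 59/23

L = 59/23 = 2.5652 bits/symbol


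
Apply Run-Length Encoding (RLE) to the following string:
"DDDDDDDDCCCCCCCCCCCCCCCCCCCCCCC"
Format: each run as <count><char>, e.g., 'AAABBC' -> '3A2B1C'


Scanning runs left to right:
  i=0: run of 'D' x 8 -> '8D'
  i=8: run of 'C' x 23 -> '23C'

RLE = 8D23C


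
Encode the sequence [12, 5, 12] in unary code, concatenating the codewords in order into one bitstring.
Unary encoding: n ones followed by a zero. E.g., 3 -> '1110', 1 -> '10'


Encode each number as n ones followed by a terminating 0:
  12 -> 1111111111110 (13 bits)
  5 -> 111110 (6 bits)
  12 -> 1111111111110 (13 bits)
Total length = 13 + 6 + 13 = 32 bits.

Unary([12, 5, 12]) = 11111111111101111101111111111110 (32 bits)


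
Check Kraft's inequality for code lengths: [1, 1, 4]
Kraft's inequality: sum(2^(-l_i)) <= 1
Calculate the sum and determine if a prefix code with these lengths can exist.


Sum = 2^(-1) + 2^(-1) + 2^(-4)
    = 0.5 + 0.5 + 0.0625
    = 17/16 = 1.0625
Since 1.0625 > 1, Kraft's inequality is NOT satisfied.
A prefix code with these lengths CANNOT exist.

Kraft sum = 1.0625. Not satisfied.


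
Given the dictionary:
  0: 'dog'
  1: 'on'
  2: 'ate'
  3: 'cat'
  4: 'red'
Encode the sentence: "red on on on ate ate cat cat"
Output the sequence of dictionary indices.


Look up each word in the dictionary:
  'red' -> 4
  'on' -> 1
  'on' -> 1
  'on' -> 1
  'ate' -> 2
  'ate' -> 2
  'cat' -> 3
  'cat' -> 3

Encoded: [4, 1, 1, 1, 2, 2, 3, 3]


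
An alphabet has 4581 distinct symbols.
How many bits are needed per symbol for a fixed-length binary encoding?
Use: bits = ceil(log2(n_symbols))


log2(4581) = 12.1614
Bracket: 2^12 = 4096 < 4581 <= 2^13 = 8192
So ceil(log2(4581)) = 13

bits = ceil(log2(4581)) = ceil(12.1614) = 13 bits


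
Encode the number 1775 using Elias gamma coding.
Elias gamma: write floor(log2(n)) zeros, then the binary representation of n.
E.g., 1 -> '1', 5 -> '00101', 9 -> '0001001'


num_bits = floor(log2(1775)) + 1 = 11
leading_zeros = num_bits - 1 = 10
binary(1775) = 11011101111

Elias gamma(1775) = '0000000000' + '11011101111' = 000000000011011101111 (21 bits)


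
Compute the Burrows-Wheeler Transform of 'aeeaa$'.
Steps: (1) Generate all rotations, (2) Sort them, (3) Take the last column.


Rotations (sorted):
  0: $aeeaa -> last char: a
  1: a$aeea -> last char: a
  2: aa$aee -> last char: e
  3: aeeaa$ -> last char: $
  4: eaa$ae -> last char: e
  5: eeaa$a -> last char: a


BWT = aae$ea


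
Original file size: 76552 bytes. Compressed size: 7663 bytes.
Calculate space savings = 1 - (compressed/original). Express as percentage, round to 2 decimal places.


ratio = compressed/original = 7663/76552 = 0.100102
savings = 1 - ratio = 1 - 0.100102 = 0.899898
as a percentage: 0.899898 * 100 = 89.99%

Space savings = 1 - 7663/76552 = 89.99%


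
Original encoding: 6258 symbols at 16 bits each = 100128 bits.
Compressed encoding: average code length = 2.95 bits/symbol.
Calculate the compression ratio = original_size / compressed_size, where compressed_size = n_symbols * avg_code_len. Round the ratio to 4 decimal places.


original_size = n_symbols * orig_bits = 6258 * 16 = 100128 bits
compressed_size = n_symbols * avg_code_len = 6258 * 2.95 = 18461.1 bits
ratio = original_size / compressed_size = 100128 / 18461.1 = 5.4237

Compression ratio = 5.4237


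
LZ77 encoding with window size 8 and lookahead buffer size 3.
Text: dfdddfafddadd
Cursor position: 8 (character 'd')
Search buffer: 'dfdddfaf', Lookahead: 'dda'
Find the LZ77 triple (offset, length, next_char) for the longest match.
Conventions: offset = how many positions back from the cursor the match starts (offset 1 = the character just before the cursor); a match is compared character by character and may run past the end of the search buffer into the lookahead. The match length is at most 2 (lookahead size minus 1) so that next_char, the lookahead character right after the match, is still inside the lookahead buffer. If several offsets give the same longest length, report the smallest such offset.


Try each offset into the search buffer:
  offset=1 (pos 7, char 'f'): match length 0
  offset=2 (pos 6, char 'a'): match length 0
  offset=3 (pos 5, char 'f'): match length 0
  offset=4 (pos 4, char 'd'): match length 1
  offset=5 (pos 3, char 'd'): match length 2
  offset=6 (pos 2, char 'd'): match length 2
  offset=7 (pos 1, char 'f'): match length 0
  offset=8 (pos 0, char 'd'): match length 1
Longest match has length 2, found at offsets 5, 6; take the smallest, offset 5.
next_char = character at position 8 + 2 = 10 -> 'a'

Best match: offset=5, length=2 (matching 'dd' starting at position 3)
LZ77 triple: (5, 2, 'a')


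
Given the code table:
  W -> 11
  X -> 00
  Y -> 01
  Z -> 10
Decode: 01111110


Decoding:
01 -> Y
11 -> W
11 -> W
10 -> Z


Result: YWWZ


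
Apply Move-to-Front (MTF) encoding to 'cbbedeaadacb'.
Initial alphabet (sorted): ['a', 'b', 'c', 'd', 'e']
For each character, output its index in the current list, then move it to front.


MTF encoding:
'c': index 2 in ['a', 'b', 'c', 'd', 'e'] -> ['c', 'a', 'b', 'd', 'e']
'b': index 2 in ['c', 'a', 'b', 'd', 'e'] -> ['b', 'c', 'a', 'd', 'e']
'b': index 0 in ['b', 'c', 'a', 'd', 'e'] -> ['b', 'c', 'a', 'd', 'e']
'e': index 4 in ['b', 'c', 'a', 'd', 'e'] -> ['e', 'b', 'c', 'a', 'd']
'd': index 4 in ['e', 'b', 'c', 'a', 'd'] -> ['d', 'e', 'b', 'c', 'a']
'e': index 1 in ['d', 'e', 'b', 'c', 'a'] -> ['e', 'd', 'b', 'c', 'a']
'a': index 4 in ['e', 'd', 'b', 'c', 'a'] -> ['a', 'e', 'd', 'b', 'c']
'a': index 0 in ['a', 'e', 'd', 'b', 'c'] -> ['a', 'e', 'd', 'b', 'c']
'd': index 2 in ['a', 'e', 'd', 'b', 'c'] -> ['d', 'a', 'e', 'b', 'c']
'a': index 1 in ['d', 'a', 'e', 'b', 'c'] -> ['a', 'd', 'e', 'b', 'c']
'c': index 4 in ['a', 'd', 'e', 'b', 'c'] -> ['c', 'a', 'd', 'e', 'b']
'b': index 4 in ['c', 'a', 'd', 'e', 'b'] -> ['b', 'c', 'a', 'd', 'e']


Output: [2, 2, 0, 4, 4, 1, 4, 0, 2, 1, 4, 4]


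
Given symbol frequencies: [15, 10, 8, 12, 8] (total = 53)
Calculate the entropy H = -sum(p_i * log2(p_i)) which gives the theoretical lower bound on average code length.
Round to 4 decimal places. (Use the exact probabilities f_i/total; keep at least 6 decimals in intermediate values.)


Per-symbol terms -p_i * log2(p_i) with p_i = f_i/53:
  p = 15/53 = 0.283019: log2(p) = -1.821030, -p*log2(p) = 0.515386
  p = 10/53 = 0.188679: log2(p) = -2.405992, -p*log2(p) = 0.453961
  p = 8/53 = 0.150943: log2(p) = -2.727920, -p*log2(p) = 0.411762
  p = 12/53 = 0.226415: log2(p) = -2.142958, -p*log2(p) = 0.485198
  p = 8/53 = 0.150943: log2(p) = -2.727920, -p*log2(p) = 0.411762
H = 0.515386 + 0.453961 + 0.411762 + 0.485198 + 0.411762 = 2.278069

H = 2.2781 bits/symbol


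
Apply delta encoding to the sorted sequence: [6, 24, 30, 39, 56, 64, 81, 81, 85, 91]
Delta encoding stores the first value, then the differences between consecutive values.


First value: 6
Deltas:
  24 - 6 = 18
  30 - 24 = 6
  39 - 30 = 9
  56 - 39 = 17
  64 - 56 = 8
  81 - 64 = 17
  81 - 81 = 0
  85 - 81 = 4
  91 - 85 = 6


Delta encoded: [6, 18, 6, 9, 17, 8, 17, 0, 4, 6]


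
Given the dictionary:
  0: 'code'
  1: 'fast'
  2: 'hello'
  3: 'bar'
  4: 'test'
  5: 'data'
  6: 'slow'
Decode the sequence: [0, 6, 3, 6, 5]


Look up each index in the dictionary:
  0 -> 'code'
  6 -> 'slow'
  3 -> 'bar'
  6 -> 'slow'
  5 -> 'data'

Decoded: "code slow bar slow data"


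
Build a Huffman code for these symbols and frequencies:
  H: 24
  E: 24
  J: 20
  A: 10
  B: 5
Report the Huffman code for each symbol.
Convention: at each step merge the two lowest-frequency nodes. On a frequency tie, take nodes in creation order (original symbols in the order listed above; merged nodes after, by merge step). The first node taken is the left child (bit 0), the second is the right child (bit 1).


Huffman tree construction:
Step 1: Merge B(5) + A(10) = 15
Step 2: Merge (B+A)(15) + J(20) = 35
Step 3: Merge H(24) + E(24) = 48
Step 4: Merge ((B+A)+J)(35) + (H+E)(48) = 83
Read each symbol's code off the tree from the root (left child = 0, right child = 1).

Codes:
  H: 10 (length 2)
  E: 11 (length 2)
  J: 01 (length 2)
  A: 001 (length 3)
  B: 000 (length 3)
Average code length: 181/83 = 2.1807 bits/symbol


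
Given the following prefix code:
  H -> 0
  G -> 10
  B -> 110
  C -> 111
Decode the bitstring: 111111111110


Decoding step by step:
Bits 111 -> C
Bits 111 -> C
Bits 111 -> C
Bits 110 -> B


Decoded message: CCCB


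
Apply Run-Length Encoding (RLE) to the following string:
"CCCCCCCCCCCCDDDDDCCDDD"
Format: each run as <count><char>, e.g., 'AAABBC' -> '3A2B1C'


Scanning runs left to right:
  i=0: run of 'C' x 12 -> '12C'
  i=12: run of 'D' x 5 -> '5D'
  i=17: run of 'C' x 2 -> '2C'
  i=19: run of 'D' x 3 -> '3D'

RLE = 12C5D2C3D


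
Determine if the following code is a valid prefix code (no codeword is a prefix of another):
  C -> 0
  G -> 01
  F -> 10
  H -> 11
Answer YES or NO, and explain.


Checking each pair (does one codeword prefix another?):
  C='0' vs G='01': prefix -- VIOLATION

NO -- this is NOT a valid prefix code. C (0) is a prefix of G (01).


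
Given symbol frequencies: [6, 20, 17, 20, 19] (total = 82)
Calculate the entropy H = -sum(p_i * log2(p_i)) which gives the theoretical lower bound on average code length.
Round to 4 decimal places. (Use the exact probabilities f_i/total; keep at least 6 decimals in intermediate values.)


Per-symbol terms -p_i * log2(p_i) with p_i = f_i/82:
  p = 6/82 = 0.073171: log2(p) = -3.772590, -p*log2(p) = 0.276043
  p = 20/82 = 0.243902: log2(p) = -2.035624, -p*log2(p) = 0.496494
  p = 17/82 = 0.207317: log2(p) = -2.270089, -p*log2(p) = 0.470628
  p = 20/82 = 0.243902: log2(p) = -2.035624, -p*log2(p) = 0.496494
  p = 19/82 = 0.231707: log2(p) = -2.109624, -p*log2(p) = 0.488815
H = 0.276043 + 0.496494 + 0.470628 + 0.496494 + 0.488815 = 2.228474

H = 2.2285 bits/symbol


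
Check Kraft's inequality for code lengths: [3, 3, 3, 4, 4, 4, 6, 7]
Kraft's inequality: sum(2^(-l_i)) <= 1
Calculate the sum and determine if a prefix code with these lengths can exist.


Sum = 2^(-3) + 2^(-3) + 2^(-3) + 2^(-4) + 2^(-4) + 2^(-4) + 2^(-6) + 2^(-7)
    = 0.125 + 0.125 + 0.125 + 0.0625 + 0.0625 + 0.0625 + 0.015625 + 0.0078125
    = 75/128 = 0.5859375
Since 0.5859375 <= 1, Kraft's inequality IS satisfied.
A prefix code with these lengths CAN exist.

Kraft sum = 0.5859375. Satisfied.
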